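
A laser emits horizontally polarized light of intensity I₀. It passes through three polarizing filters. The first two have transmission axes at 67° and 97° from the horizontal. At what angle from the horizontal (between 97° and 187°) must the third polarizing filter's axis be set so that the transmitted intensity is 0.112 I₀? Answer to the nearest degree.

By Malus's law, I₁ = I₀ cos²(67° − 0°) = I₀ cos²(67°) = 0.1527 I₀.
I₂ = I₁ cos²(97° − 67°) = 0.1527 I₀ · cos²(30°) = 0.1145 I₀.
Need I₃/I₀ = 0.112, so cos²(θ − 97°) = 0.112 / 0.1145 = 0.9781.
θ − 97° = arccos(√0.9781) = 8.5°, giving θ ≈ 97 + 8.5 = 105.5°.

θ ≈ 106°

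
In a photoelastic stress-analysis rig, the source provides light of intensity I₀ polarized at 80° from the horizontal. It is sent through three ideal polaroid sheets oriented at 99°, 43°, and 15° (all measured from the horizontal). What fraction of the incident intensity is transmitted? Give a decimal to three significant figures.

≈ 0.218 I₀

By Malus's law, I₁ = I₀ cos²(99° − 80°) = I₀ cos²(19°) = 0.894 I₀.
I₂ = I₁ cos²(43° − 99°) = 0.894 I₀ · cos²(56°) = 0.2796 I₀.
I₃ = I₂ cos²(15° − 43°) = 0.2796 I₀ · cos²(28°) = 0.2179 I₀.
Transmitted fraction = 0.2179.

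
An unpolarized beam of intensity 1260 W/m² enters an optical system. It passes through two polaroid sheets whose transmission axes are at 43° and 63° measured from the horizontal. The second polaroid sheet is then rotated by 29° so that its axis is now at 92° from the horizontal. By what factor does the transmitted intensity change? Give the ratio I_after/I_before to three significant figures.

Before rotation:
Unpolarized light through the first polarizer → I₁ = ½ I₀, now polarized at 43°.
I₂ = I₁ cos²(63° − 43°) = 0.5 I₀ · cos²(20°) = 0.4415 I₀.
After rotation:
Unpolarized light through the first polarizer → I₁ = ½ I₀, now polarized at 43°.
I₂ = I₁ cos²(92° − 43°) = 0.5 I₀ · cos²(49°) = 0.2152 I₀.
Ratio = 0.2152 / 0.4415 = 0.4874.

I_new/I_old ≈ 0.487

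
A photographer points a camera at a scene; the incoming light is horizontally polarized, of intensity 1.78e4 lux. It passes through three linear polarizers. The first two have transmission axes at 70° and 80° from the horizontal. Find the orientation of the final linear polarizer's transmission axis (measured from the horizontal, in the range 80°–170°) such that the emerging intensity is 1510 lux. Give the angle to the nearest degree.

θ ≈ 110°

I₁ = I₀ cos²(70° − 0°) = I₀ cos²(70°) = 0.117 I₀.
I₂ = I₁ cos²(80° − 70°) = 0.117 I₀ · cos²(10°) = 0.1135 I₀.
Target fraction: 1510 / 1.78e4 lux = 0.08483 of I₀.
Need I₃/I₀ = 0.08483, so cos²(θ − 80°) = 0.08483 / 0.1135 = 0.7477.
θ − 80° = arccos(√0.7477) = 30.1°, giving θ ≈ 80 + 30.1 = 110.1°.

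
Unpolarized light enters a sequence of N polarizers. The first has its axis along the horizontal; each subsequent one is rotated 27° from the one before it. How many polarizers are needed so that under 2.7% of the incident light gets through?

First polarizer halves the unpolarized light: factor 1/2.
Each further stage multiplies by cos²(27°) = 0.7939.
After N polarizers: T = 0.5·0.7939^(N−1). Require T < 0.027 ⇒ N−1 > ln(0.027/0.5)/ln(0.7939) = 12.65, so N−1 ≥ 13 and N = 14.
Check: N=14 gives T = 0.02488 < 0.027; N=13 gives T = 0.03134.

N = 14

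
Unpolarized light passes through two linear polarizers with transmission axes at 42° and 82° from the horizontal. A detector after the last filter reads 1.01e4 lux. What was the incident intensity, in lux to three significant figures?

Unpolarized light through the first polarizer → I₁ = ½ I₀, now polarized at 42°.
I₂ = I₁ cos²(82° − 42°) = 0.5 I₀ · cos²(40°) = 0.2934 I₀.
So 1.01e4 lux = 0.2934 I₀, giving I₀ = 1.01e4/0.2934 = 3.442e+04 lux.

I₀ ≈ 3.44e4 lux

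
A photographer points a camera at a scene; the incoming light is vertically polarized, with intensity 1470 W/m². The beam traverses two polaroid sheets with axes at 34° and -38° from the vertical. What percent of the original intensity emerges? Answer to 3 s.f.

≈ 6.56%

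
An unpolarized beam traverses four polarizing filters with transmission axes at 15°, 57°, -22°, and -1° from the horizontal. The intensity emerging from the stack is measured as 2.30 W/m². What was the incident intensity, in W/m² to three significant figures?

I₀ ≈ 262 W/m²

Unpolarized light through the first polarizer → I₁ = ½ I₀, now polarized at 15°.
I₂ = I₁ cos²(57° − 15°) = 0.5 I₀ · cos²(42°) = 0.2761 I₀.
I₃ = I₂ cos²(-22° − 57°) = 0.2761 I₀ · cos²(79°) = 0.01005 I₀.
I₄ = I₃ cos²(-1° + 22°) = 0.01005 I₀ · cos²(21°) = 0.008762 I₀.
So 2.30 W/m² = 0.008762 I₀, giving I₀ = 2.30/0.008762 = 262.5 W/m².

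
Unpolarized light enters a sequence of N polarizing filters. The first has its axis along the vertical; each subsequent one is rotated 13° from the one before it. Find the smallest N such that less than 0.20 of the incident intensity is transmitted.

First polarizer halves the unpolarized light: factor 1/2.
Each further stage multiplies by cos²(13°) = 0.9494.
After N polarizers: T = 0.5·0.9494^(N−1). Require T < 0.20 ⇒ N−1 > ln(0.20/0.5)/ln(0.9494) = 17.65, so N−1 ≥ 18 and N = 19.
Check: N=19 gives T = 0.1964 < 0.20; N=18 gives T = 0.2068.

N = 19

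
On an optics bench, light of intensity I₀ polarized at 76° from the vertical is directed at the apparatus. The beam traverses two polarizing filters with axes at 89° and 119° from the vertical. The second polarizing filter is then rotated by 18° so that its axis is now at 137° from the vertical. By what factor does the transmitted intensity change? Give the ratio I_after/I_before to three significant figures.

I_new/I_old ≈ 0.597

Before rotation:
I₁ = I₀ cos²(89° − 76°) = I₀ cos²(13°) = 0.9494 I₀.
I₂ = I₁ cos²(119° − 89°) = 0.9494 I₀ · cos²(30°) = 0.712 I₀.
After rotation:
I₁ = I₀ cos²(89° − 76°) = I₀ cos²(13°) = 0.9494 I₀.
I₂ = I₁ cos²(137° − 89°) = 0.9494 I₀ · cos²(48°) = 0.4251 I₀.
Ratio = 0.4251 / 0.712 = 0.597.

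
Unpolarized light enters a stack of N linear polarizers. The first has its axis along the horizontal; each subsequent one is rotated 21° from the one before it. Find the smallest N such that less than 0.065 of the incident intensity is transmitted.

N = 16

First polarizer halves the unpolarized light: factor 1/2.
Each further stage multiplies by cos²(21°) = 0.8716.
After N polarizers: T = 0.5·0.8716^(N−1). Require T < 0.065 ⇒ N−1 > ln(0.065/0.5)/ln(0.8716) = 14.84, so N−1 ≥ 15 and N = 16.
Check: N=16 gives T = 0.06361 < 0.065; N=15 gives T = 0.07298.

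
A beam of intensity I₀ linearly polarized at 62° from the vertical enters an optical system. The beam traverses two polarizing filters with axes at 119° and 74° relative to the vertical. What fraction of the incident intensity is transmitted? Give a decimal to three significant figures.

By Malus's law, I₁ = I₀ cos²(119° − 62°) = I₀ cos²(57°) = 0.2966 I₀.
I₂ = I₁ cos²(74° − 119°) = 0.2966 I₀ · cos²(45°) = 0.1483 I₀.
Transmitted fraction = 0.1483.

≈ 0.148 I₀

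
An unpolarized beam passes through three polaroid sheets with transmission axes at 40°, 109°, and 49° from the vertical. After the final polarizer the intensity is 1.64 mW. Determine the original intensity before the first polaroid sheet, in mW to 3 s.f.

I₀ ≈ 102 mW

Unpolarized light through the first polarizer → I₁ = ½ I₀, now polarized at 40°.
I₂ = I₁ cos²(109° − 40°) = 0.5 I₀ · cos²(69°) = 0.06421 I₀.
I₃ = I₂ cos²(49° − 109°) = 0.06421 I₀ · cos²(60°) = 0.01605 I₀.
So 1.64 mW = 0.01605 I₀, giving I₀ = 1.64/0.01605 = 102.2 mW.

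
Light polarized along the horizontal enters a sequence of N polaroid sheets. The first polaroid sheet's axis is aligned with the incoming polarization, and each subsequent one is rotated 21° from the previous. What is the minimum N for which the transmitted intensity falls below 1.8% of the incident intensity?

First polarizer is aligned with the polarization: full transmission.
Each further stage multiplies by cos²(21°) = 0.8716.
After N polarizers: T = 0.8716^(N−1). Require T < 0.018 ⇒ N−1 > ln(0.018)/ln(0.8716) = 29.23, so N−1 ≥ 30 and N = 31.
Check: N=31 gives T = 0.01618 < 0.018; N=30 gives T = 0.01857.

N = 31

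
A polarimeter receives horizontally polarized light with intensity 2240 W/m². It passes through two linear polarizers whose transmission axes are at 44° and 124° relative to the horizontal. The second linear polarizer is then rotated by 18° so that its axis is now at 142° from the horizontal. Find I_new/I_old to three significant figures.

I_new/I_old ≈ 0.642

Before rotation:
I₁ = I₀ cos²(44° − 0°) = I₀ cos²(44°) = 0.5174 I₀.
I₂ = I₁ cos²(124° − 44°) = 0.5174 I₀ · cos²(80°) = 0.0156 I₀.
After rotation:
I₁ = I₀ cos²(44° − 0°) = I₀ cos²(44°) = 0.5174 I₀.
Angle between axes 1 and 2: 82°. I₂ = 0.5174 I₀ · cos²(82°) = 0.01002 I₀.
Ratio = 0.01002 / 0.0156 = 0.6423.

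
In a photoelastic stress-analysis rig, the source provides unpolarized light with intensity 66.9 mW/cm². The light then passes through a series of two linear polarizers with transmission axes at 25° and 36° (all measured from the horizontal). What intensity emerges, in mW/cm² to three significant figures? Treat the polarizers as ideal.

I ≈ 32.2 mW/cm²

Unpolarized light through the first polarizer → I₁ = 66.9 mW/cm²/2 = 33.45 mW/cm², polarized at 25°.
I₂ = I₁ · cos²(11°) = 33.45 · 0.9636 = 32.23 mW/cm².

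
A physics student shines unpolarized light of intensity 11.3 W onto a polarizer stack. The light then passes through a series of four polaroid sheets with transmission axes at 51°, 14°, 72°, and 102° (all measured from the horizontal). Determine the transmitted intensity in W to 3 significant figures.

Unpolarized light through the first polarizer → I₁ = 11.3 W/2 = 5.65 W, polarized at 51°.
I₂ = I₁ · cos²(37°) = 5.65 · 0.6378 = 3.604 W.
I₃ = I₂ · cos²(58°) = 3.604 · 0.2808 = 1.012 W.
I₄ = I₃ · cos²(30°) = 1.012 · 0.75 = 0.759 W.

I ≈ 0.759 W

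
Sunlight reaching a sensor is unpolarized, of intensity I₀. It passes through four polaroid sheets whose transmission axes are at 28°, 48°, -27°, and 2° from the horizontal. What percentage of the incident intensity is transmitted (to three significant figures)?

Unpolarized light through the first polarizer → I₁ = ½ I₀, now polarized at 28°.
I₂ = I₁ cos²(48° − 28°) = 0.5 I₀ · cos²(20°) = 0.4415 I₀.
I₃ = I₂ cos²(-27° − 48°) = 0.4415 I₀ · cos²(75°) = 0.02958 I₀.
I₄ = I₃ cos²(2° + 27°) = 0.02958 I₀ · cos²(29°) = 0.02262 I₀.
That is 2.262% of the incident intensity.

≈ 2.26%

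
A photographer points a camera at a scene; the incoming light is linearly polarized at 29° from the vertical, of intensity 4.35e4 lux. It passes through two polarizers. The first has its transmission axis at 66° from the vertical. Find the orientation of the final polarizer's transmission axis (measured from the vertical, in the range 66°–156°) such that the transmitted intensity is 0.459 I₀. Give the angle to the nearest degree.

By Malus's law, I₁ = I₀ cos²(66° − 29°) = I₀ cos²(37°) = 0.6378 I₀.
Need I₂/I₀ = 0.459, so cos²(θ − 66°) = 0.459 / 0.6378 = 0.7196.
θ − 66° = arccos(√0.7196) = 32.0°, giving θ ≈ 66 + 32.0 = 98.0°.

θ ≈ 98°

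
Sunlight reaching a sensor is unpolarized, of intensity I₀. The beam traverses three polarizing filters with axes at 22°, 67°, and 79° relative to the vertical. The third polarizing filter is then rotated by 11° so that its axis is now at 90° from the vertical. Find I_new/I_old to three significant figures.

I_new/I_old ≈ 0.886

Before rotation:
Unpolarized light through the first polarizer → I₁ = ½ I₀, now polarized at 22°.
I₂ = I₁ cos²(67° − 22°) = 0.5 I₀ · cos²(45°) = 0.25 I₀.
I₃ = I₂ cos²(79° − 67°) = 0.25 I₀ · cos²(12°) = 0.2392 I₀.
After rotation:
Unpolarized light through the first polarizer → I₁ = ½ I₀, now polarized at 22°.
I₂ = I₁ cos²(67° − 22°) = 0.5 I₀ · cos²(45°) = 0.25 I₀.
I₃ = I₂ cos²(90° − 67°) = 0.25 I₀ · cos²(23°) = 0.2118 I₀.
Ratio = 0.2118 / 0.2392 = 0.8856.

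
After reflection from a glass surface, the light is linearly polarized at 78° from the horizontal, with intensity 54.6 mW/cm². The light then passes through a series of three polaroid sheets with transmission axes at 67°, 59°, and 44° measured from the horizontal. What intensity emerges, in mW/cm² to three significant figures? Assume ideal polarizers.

I₁ = 54.6 mW/cm² · cos²(11°) = 52.61 mW/cm².
I₂ = I₁ · cos²(8°) = 52.61 · 0.9806 = 51.59 mW/cm².
I₃ = I₂ · cos²(15°) = 51.59 · 0.933 = 48.14 mW/cm².

I ≈ 48.1 mW/cm²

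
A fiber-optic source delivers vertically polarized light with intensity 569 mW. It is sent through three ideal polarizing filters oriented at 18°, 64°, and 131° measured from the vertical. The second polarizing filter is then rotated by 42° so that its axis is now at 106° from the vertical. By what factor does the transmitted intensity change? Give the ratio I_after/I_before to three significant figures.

I_new/I_old ≈ 0.0136

Before rotation:
I₁ = I₀ cos²(18° − 0°) = I₀ cos²(18°) = 0.9045 I₀.
I₂ = I₁ cos²(64° − 18°) = 0.9045 I₀ · cos²(46°) = 0.4365 I₀.
I₃ = I₂ cos²(131° − 64°) = 0.4365 I₀ · cos²(67°) = 0.06664 I₀.
After rotation:
I₁ = I₀ cos²(18° − 0°) = I₀ cos²(18°) = 0.9045 I₀.
I₂ = I₁ cos²(106° − 18°) = 0.9045 I₀ · cos²(88°) = 0.001102 I₀.
I₃ = I₂ cos²(131° − 106°) = 0.001102 I₀ · cos²(25°) = 0.0009049 I₀.
Ratio = 0.0009049 / 0.06664 = 0.01358.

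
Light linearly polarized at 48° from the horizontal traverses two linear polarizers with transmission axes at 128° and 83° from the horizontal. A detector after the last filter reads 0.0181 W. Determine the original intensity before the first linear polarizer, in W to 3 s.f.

By Malus's law, I₁ = I₀ cos²(128° − 48°) = I₀ cos²(80°) = 0.03015 I₀.
I₂ = I₁ cos²(83° − 128°) = 0.03015 I₀ · cos²(45°) = 0.01508 I₀.
So 0.0181 W = 0.01508 I₀, giving I₀ = 0.0181/0.01508 = 1.201 W.

I₀ ≈ 1.20 W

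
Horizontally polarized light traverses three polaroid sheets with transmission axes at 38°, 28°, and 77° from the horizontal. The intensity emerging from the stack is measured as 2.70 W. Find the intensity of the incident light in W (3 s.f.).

I₀ ≈ 10.4 W

By Malus's law, I₁ = I₀ cos²(38° − 0°) = I₀ cos²(38°) = 0.621 I₀.
I₂ = I₁ cos²(28° − 38°) = 0.621 I₀ · cos²(10°) = 0.6022 I₀.
I₃ = I₂ cos²(77° − 28°) = 0.6022 I₀ · cos²(49°) = 0.2592 I₀.
So 2.70 W = 0.2592 I₀, giving I₀ = 2.70/0.2592 = 10.42 W.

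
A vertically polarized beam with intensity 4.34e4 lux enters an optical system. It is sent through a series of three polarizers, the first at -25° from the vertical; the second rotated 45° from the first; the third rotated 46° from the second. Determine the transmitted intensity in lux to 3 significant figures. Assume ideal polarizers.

I ≈ 8600 lux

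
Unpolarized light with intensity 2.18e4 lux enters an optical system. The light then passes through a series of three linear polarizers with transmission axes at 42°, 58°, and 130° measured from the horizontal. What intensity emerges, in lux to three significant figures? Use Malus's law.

I ≈ 962 lux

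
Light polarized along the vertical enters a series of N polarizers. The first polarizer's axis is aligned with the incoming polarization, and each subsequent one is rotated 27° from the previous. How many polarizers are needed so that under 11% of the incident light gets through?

N = 11

First polarizer is aligned with the polarization: full transmission.
Each further stage multiplies by cos²(27°) = 0.7939.
After N polarizers: T = 0.7939^(N−1). Require T < 0.11 ⇒ N−1 > ln(0.11)/ln(0.7939) = 9.56, so N−1 ≥ 10 and N = 11.
Check: N=11 gives T = 0.09945 < 0.11; N=10 gives T = 0.1253.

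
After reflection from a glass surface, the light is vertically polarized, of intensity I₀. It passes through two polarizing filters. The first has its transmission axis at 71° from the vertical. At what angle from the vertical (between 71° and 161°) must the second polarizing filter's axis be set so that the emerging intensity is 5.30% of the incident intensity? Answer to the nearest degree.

I₁ = I₀ cos²(71° − 0°) = I₀ cos²(71°) = 0.106 I₀.
Need I₂/I₀ = 0.053, so cos²(θ − 71°) = 0.053 / 0.106 = 0.5.
θ − 71° = arccos(√0.5) = 45.0°, giving θ ≈ 71 + 45.0 = 116.0°.

θ ≈ 116°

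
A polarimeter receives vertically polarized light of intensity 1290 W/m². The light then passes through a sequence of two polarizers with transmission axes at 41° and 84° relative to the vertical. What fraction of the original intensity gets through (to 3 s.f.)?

I/I₀ ≈ 0.305

I₁ = 1290 W/m² · cos²(41°) = 734.8 W/m².
I₂ = I₁ · cos²(43°) = 734.8 · 0.5349 = 393 W/m².
Transmitted fraction = 0.3047.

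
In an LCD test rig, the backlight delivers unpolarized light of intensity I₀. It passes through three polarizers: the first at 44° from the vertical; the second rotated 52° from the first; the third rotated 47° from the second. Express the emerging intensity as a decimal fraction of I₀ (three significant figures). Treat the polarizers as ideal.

Unpolarized light through the first polarizer → I₁ = ½ I₀, now polarized at 44°.
I₂ = I₁ cos²(52°) = 0.5 · 0.379 I₀ = 0.1895 I₀.
I₃ = I₂ cos²(47°) = 0.1895 · 0.4651 I₀ = 0.08815 I₀.
Transmitted fraction = 0.08815.

≈ 0.0881 I₀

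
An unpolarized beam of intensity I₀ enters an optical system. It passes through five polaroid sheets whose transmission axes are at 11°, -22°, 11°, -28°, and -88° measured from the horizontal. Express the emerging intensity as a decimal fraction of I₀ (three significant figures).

≈ 0.0373 I₀

Unpolarized light through the first polarizer → I₁ = ½ I₀, now polarized at 11°.
I₂ = I₁ cos²(-22° − 11°) = 0.5 I₀ · cos²(33°) = 0.3517 I₀.
I₃ = I₂ cos²(11° + 22°) = 0.3517 I₀ · cos²(33°) = 0.2474 I₀.
I₄ = I₃ cos²(-28° − 11°) = 0.2474 I₀ · cos²(39°) = 0.1494 I₀.
I₅ = I₄ cos²(-88° + 28°) = 0.1494 I₀ · cos²(60°) = 0.03735 I₀.
Transmitted fraction = 0.03735.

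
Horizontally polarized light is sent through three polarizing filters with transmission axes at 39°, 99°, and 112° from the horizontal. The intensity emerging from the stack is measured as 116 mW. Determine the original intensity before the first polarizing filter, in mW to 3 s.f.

By Malus's law, I₁ = I₀ cos²(39° − 0°) = I₀ cos²(39°) = 0.604 I₀.
I₂ = I₁ cos²(99° − 39°) = 0.604 I₀ · cos²(60°) = 0.151 I₀.
I₃ = I₂ cos²(112° − 99°) = 0.151 I₀ · cos²(13°) = 0.1433 I₀.
So 116 mW = 0.1433 I₀, giving I₀ = 116/0.1433 = 809.2 mW.

I₀ ≈ 809 mW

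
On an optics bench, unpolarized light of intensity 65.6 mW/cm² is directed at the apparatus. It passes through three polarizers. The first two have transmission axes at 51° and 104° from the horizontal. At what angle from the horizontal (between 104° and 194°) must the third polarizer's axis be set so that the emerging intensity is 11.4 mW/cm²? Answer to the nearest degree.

Unpolarized light through the first polarizer → I₁ = ½ I₀, now polarized at 51°.
I₂ = I₁ cos²(104° − 51°) = 0.5 I₀ · cos²(53°) = 0.1811 I₀.
Target fraction: 11.4 / 65.6 mW/cm² = 0.1738 of I₀.
Need I₃/I₀ = 0.1738, so cos²(θ − 104°) = 0.1738 / 0.1811 = 0.9596.
θ − 104° = arccos(√0.9596) = 11.6°, giving θ ≈ 104 + 11.6 = 115.6°.

θ ≈ 116°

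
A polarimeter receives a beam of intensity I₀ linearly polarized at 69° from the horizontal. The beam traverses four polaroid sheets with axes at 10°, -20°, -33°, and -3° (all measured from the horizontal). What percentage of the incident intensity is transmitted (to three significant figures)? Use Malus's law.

≈ 14.2%

By Malus's law, I₁ = I₀ cos²(10° − 69°) = I₀ cos²(59°) = 0.2653 I₀.
I₂ = I₁ cos²(-20° − 10°) = 0.2653 I₀ · cos²(30°) = 0.1989 I₀.
I₃ = I₂ cos²(-33° + 20°) = 0.1989 I₀ · cos²(13°) = 0.1889 I₀.
I₄ = I₃ cos²(-3° + 33°) = 0.1889 I₀ · cos²(30°) = 0.1417 I₀.
That is 14.17% of the incident intensity.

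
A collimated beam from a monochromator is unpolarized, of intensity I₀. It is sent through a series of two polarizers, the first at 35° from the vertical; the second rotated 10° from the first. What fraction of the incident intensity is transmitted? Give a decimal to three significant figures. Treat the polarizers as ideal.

Unpolarized light through the first polarizer → I₁ = ½ I₀, now polarized at 35°.
I₂ = I₁ cos²(10°) = 0.5 · 0.9698 I₀ = 0.4849 I₀.
Transmitted fraction = 0.4849.

≈ 0.485 I₀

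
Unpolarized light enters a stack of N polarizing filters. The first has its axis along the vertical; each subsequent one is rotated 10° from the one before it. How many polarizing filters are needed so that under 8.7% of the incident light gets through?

N = 59

First polarizer halves the unpolarized light: factor 1/2.
Each further stage multiplies by cos²(10°) = 0.9698.
After N polarizers: T = 0.5·0.9698^(N−1). Require T < 0.087 ⇒ N−1 > ln(0.087/0.5)/ln(0.9698) = 57.11, so N−1 ≥ 58 and N = 59.
Check: N=59 gives T = 0.08467 < 0.087; N=58 gives T = 0.0873.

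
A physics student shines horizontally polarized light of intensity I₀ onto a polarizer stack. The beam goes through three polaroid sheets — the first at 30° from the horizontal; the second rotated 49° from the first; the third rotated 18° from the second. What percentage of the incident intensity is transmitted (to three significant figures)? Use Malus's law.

By Malus's law, I₁ = I₀ cos²(30° − 0°) = I₀ cos²(30°) = 0.75 I₀.
I₂ = I₁ cos²(49°) = 0.75 · 0.4304 I₀ = 0.3228 I₀.
I₃ = I₂ cos²(18°) = 0.3228 · 0.9045 I₀ = 0.292 I₀.
That is 29.2% of the incident intensity.

≈ 29.2%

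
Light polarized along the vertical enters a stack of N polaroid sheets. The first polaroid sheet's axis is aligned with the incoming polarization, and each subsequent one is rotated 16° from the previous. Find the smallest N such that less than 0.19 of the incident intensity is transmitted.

First polarizer is aligned with the polarization: full transmission.
Each further stage multiplies by cos²(16°) = 0.924.
After N polarizers: T = 0.924^(N−1). Require T < 0.19 ⇒ N−1 > ln(0.19)/ln(0.924) = 21.02, so N−1 ≥ 22 and N = 23.
Check: N=23 gives T = 0.1758 < 0.19; N=22 gives T = 0.1903.

N = 23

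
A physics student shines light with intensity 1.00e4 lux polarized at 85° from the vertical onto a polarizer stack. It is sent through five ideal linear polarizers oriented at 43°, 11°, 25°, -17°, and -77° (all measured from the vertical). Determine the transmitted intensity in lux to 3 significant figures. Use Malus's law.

I ≈ 516 lux

By Malus's law, I₁ = 1.00e4 lux · cos²(42°) = 5523 lux.
I₂ = I₁ · cos²(32°) = 5523 · 0.7192 = 3972 lux.
I₃ = I₂ · cos²(14°) = 3972 · 0.9415 = 3739 lux.
I₄ = I₃ · cos²(42°) = 3739 · 0.5523 = 2065 lux.
I₅ = I₄ · cos²(60°) = 2065 · 0.25 = 516.3 lux.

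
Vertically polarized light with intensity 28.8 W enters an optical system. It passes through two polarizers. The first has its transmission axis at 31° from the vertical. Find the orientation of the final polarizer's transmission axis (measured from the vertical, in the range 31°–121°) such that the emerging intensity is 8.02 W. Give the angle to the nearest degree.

θ ≈ 83°

I₁ = I₀ cos²(31° − 0°) = I₀ cos²(31°) = 0.7347 I₀.
Target fraction: 8.02 / 28.8 W = 0.2785 of I₀.
Need I₂/I₀ = 0.2785, so cos²(θ − 31°) = 0.2785 / 0.7347 = 0.379.
θ − 31° = arccos(√0.379) = 52.0°, giving θ ≈ 31 + 52.0 = 83.0°.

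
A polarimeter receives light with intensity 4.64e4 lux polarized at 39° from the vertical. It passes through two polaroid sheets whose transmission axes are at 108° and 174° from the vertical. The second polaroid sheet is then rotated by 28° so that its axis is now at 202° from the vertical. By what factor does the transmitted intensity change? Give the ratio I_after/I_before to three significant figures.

I_new/I_old ≈ 0.0294

Before rotation:
I₁ = I₀ cos²(108° − 39°) = I₀ cos²(69°) = 0.1284 I₀.
I₂ = I₁ cos²(174° − 108°) = 0.1284 I₀ · cos²(66°) = 0.02125 I₀.
After rotation:
I₁ = I₀ cos²(108° − 39°) = I₀ cos²(69°) = 0.1284 I₀.
Angle between axes 1 and 2: 86°. I₂ = 0.1284 I₀ · cos²(86°) = 0.0006249 I₀.
Ratio = 0.0006249 / 0.02125 = 0.02941.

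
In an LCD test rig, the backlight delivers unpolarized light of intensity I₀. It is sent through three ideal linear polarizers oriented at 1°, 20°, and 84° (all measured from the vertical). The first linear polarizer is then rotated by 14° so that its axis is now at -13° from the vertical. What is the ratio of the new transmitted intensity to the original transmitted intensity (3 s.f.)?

I_new/I_old ≈ 0.787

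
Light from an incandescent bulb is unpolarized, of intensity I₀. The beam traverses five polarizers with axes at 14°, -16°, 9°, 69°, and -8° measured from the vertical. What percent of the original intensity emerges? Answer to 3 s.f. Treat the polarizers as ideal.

Unpolarized light through the first polarizer → I₁ = ½ I₀, now polarized at 14°.
I₂ = I₁ cos²(-16° − 14°) = 0.5 I₀ · cos²(30°) = 0.375 I₀.
I₃ = I₂ cos²(9° + 16°) = 0.375 I₀ · cos²(25°) = 0.308 I₀.
I₄ = I₃ cos²(69° − 9°) = 0.308 I₀ · cos²(60°) = 0.07701 I₀.
I₅ = I₄ cos²(-8° − 69°) = 0.07701 I₀ · cos²(77°) = 0.003897 I₀.
That is 0.3897% of the incident intensity.

≈ 0.390%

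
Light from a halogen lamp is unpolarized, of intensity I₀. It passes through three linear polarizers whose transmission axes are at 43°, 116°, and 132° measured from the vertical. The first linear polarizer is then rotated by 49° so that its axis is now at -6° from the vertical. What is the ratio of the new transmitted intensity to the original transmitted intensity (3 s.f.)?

I_new/I_old ≈ 3.29

Before rotation:
Unpolarized light through the first polarizer → I₁ = ½ I₀, now polarized at 43°.
I₂ = I₁ cos²(116° − 43°) = 0.5 I₀ · cos²(73°) = 0.04274 I₀.
I₃ = I₂ cos²(132° − 116°) = 0.04274 I₀ · cos²(16°) = 0.03949 I₀.
After rotation:
Unpolarized light through the first polarizer → I₁ = ½ I₀, now polarized at -6°.
Angle between axes 1 and 2: 58°. I₂ = 0.5 I₀ · cos²(58°) = 0.1404 I₀.
I₃ = I₂ cos²(132° − 116°) = 0.1404 I₀ · cos²(16°) = 0.1297 I₀.
Ratio = 0.1297 / 0.03949 = 3.285.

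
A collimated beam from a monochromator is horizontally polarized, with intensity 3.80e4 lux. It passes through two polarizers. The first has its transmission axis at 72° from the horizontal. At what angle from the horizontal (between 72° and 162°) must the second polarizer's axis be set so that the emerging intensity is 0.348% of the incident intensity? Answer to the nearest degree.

θ ≈ 151°

I₁ = I₀ cos²(72° − 0°) = I₀ cos²(72°) = 0.09549 I₀.
Need I₂/I₀ = 0.00348, so cos²(θ − 72°) = 0.00348 / 0.09549 = 0.03644.
θ − 72° = arccos(√0.03644) = 79.0°, giving θ ≈ 72 + 79.0 = 151.0°.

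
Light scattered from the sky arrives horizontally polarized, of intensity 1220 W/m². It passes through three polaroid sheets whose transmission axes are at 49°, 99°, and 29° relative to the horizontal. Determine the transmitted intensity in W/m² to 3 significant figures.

By Malus's law, I₁ = 1220 W/m² · cos²(49°) = 525.1 W/m².
I₂ = I₁ · cos²(50°) = 525.1 · 0.4132 = 217 W/m².
I₃ = I₂ · cos²(70°) = 217 · 0.117 = 25.38 W/m².

I ≈ 25.4 W/m²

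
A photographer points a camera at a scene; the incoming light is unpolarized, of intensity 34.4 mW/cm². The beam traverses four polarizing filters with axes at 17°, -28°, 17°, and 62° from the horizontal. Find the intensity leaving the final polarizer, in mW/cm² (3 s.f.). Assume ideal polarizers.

Unpolarized light through the first polarizer → I₁ = 34.4 mW/cm²/2 = 17.2 mW/cm², polarized at 17°.
I₂ = I₁ · cos²(45°) = 17.2 · 0.5 = 8.6 mW/cm².
I₃ = I₂ · cos²(45°) = 8.6 · 0.5 = 4.3 mW/cm².
I₄ = I₃ · cos²(45°) = 4.3 · 0.5 = 2.15 mW/cm².

I ≈ 2.15 mW/cm²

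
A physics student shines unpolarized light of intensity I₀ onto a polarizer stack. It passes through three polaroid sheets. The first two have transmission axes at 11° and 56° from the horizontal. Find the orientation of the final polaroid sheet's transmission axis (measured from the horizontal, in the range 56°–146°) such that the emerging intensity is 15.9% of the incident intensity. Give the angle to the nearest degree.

θ ≈ 93°

Unpolarized light through the first polarizer → I₁ = ½ I₀, now polarized at 11°.
I₂ = I₁ cos²(56° − 11°) = 0.5 I₀ · cos²(45°) = 0.25 I₀.
Need I₃/I₀ = 0.159, so cos²(θ − 56°) = 0.159 / 0.25 = 0.636.
θ − 56° = arccos(√0.636) = 37.1°, giving θ ≈ 56 + 37.1 = 93.1°.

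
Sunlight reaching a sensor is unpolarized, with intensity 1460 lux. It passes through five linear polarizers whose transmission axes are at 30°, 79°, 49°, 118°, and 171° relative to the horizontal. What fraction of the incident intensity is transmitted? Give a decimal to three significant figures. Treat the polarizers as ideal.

Unpolarized light through the first polarizer → I₁ = 1460 lux/2 = 730 lux, polarized at 30°.
I₂ = I₁ · cos²(49°) = 730 · 0.4304 = 314.2 lux.
I₃ = I₂ · cos²(30°) = 314.2 · 0.75 = 235.7 lux.
I₄ = I₃ · cos²(69°) = 235.7 · 0.1284 = 30.26 lux.
I₅ = I₄ · cos²(53°) = 30.26 · 0.3622 = 10.96 lux.
Transmitted fraction = 0.007508.

I/I₀ ≈ 0.00751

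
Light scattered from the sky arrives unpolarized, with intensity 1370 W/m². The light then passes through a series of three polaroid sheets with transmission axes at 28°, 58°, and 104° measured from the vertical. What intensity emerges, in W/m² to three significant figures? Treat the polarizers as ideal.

I ≈ 248 W/m²

Unpolarized light through the first polarizer → I₁ = 1370 W/m²/2 = 685 W/m², polarized at 28°.
I₂ = I₁ · cos²(30°) = 685 · 0.75 = 513.8 W/m².
I₃ = I₂ · cos²(46°) = 513.8 · 0.4826 = 247.9 W/m².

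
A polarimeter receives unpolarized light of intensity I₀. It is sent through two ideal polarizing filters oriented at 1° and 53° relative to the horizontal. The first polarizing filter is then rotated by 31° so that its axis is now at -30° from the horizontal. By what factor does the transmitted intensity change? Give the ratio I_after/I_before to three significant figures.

Before rotation:
Unpolarized light through the first polarizer → I₁ = ½ I₀, now polarized at 1°.
I₂ = I₁ cos²(53° − 1°) = 0.5 I₀ · cos²(52°) = 0.1895 I₀.
After rotation:
Unpolarized light through the first polarizer → I₁ = ½ I₀, now polarized at -30°.
I₂ = I₁ cos²(53° + 30°) = 0.5 I₀ · cos²(83°) = 0.007426 I₀.
Ratio = 0.007426 / 0.1895 = 0.03918.

I_new/I_old ≈ 0.0392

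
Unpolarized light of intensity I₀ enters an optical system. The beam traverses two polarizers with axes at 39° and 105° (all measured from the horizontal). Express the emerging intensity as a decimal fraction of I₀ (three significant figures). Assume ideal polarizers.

≈ 0.0827 I₀

Unpolarized light through the first polarizer → I₁ = ½ I₀, now polarized at 39°.
I₂ = I₁ cos²(105° − 39°) = 0.5 I₀ · cos²(66°) = 0.08272 I₀.
Transmitted fraction = 0.08272.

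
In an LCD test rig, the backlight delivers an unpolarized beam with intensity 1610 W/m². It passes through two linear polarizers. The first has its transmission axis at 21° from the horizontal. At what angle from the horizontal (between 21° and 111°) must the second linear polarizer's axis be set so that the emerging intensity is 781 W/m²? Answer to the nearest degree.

θ ≈ 31°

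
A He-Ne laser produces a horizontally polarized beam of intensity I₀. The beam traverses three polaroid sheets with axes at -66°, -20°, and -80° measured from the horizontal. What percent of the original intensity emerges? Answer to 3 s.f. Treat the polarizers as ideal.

≈ 2.00%

I₁ = I₀ cos²(-66° − 0°) = I₀ cos²(66°) = 0.1654 I₀.
I₂ = I₁ cos²(-20° + 66°) = 0.1654 I₀ · cos²(46°) = 0.07983 I₀.
I₃ = I₂ cos²(-80° + 20°) = 0.07983 I₀ · cos²(60°) = 0.01996 I₀.
That is 1.996% of the incident intensity.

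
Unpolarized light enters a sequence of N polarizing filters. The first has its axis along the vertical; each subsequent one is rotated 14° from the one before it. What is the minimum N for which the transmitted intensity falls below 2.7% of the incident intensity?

N = 50

First polarizer halves the unpolarized light: factor 1/2.
Each further stage multiplies by cos²(14°) = 0.9415.
After N polarizers: T = 0.5·0.9415^(N−1). Require T < 0.027 ⇒ N−1 > ln(0.027/0.5)/ln(0.9415) = 48.40, so N−1 ≥ 49 and N = 50.
Check: N=50 gives T = 0.02604 < 0.027; N=49 gives T = 0.02765.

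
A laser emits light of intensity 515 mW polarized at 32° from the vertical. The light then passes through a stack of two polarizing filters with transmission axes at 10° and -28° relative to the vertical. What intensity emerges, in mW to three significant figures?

I ≈ 275 mW

By Malus's law, I₁ = 515 mW · cos²(22°) = 442.7 mW.
I₂ = I₁ · cos²(38°) = 442.7 · 0.621 = 274.9 mW.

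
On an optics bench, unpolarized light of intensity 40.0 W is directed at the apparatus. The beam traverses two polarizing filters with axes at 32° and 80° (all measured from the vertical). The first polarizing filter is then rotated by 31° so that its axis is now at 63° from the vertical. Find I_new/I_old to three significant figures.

I_new/I_old ≈ 2.04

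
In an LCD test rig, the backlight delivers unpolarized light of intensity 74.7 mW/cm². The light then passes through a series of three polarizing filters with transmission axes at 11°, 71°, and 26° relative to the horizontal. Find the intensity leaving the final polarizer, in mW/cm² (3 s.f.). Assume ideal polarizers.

I ≈ 4.67 mW/cm²

Unpolarized light through the first polarizer → I₁ = 74.7 mW/cm²/2 = 37.35 mW/cm², polarized at 11°.
I₂ = I₁ · cos²(60°) = 37.35 · 0.25 = 9.338 mW/cm².
I₃ = I₂ · cos²(45°) = 9.338 · 0.5 = 4.669 mW/cm².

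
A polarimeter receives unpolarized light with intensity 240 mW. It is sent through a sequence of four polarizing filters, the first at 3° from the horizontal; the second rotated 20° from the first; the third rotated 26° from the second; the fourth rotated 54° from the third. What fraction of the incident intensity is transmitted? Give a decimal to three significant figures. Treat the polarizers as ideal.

I/I₀ ≈ 0.123

Unpolarized light through the first polarizer → I₁ = 240 mW/2 = 120 mW, polarized at 3°.
I₂ = I₁ · cos²(20°) = 120 · 0.883 = 106 mW.
I₃ = I₂ · cos²(26°) = 106 · 0.8078 = 85.6 mW.
I₄ = I₃ · cos²(54°) = 85.6 · 0.3455 = 29.57 mW.
Transmitted fraction = 0.1232.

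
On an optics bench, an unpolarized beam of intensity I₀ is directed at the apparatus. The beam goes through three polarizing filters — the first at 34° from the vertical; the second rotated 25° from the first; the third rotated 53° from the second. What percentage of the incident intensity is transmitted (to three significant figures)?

≈ 14.9%

Unpolarized light through the first polarizer → I₁ = ½ I₀, now polarized at 34°.
I₂ = I₁ cos²(25°) = 0.5 · 0.8214 I₀ = 0.4107 I₀.
I₃ = I₂ cos²(53°) = 0.4107 · 0.3622 I₀ = 0.1487 I₀.
That is 14.87% of the incident intensity.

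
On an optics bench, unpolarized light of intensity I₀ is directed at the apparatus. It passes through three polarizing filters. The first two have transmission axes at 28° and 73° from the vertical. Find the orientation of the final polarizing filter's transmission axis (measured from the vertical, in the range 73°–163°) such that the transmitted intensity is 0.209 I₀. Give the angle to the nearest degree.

θ ≈ 97°

Unpolarized light through the first polarizer → I₁ = ½ I₀, now polarized at 28°.
I₂ = I₁ cos²(73° − 28°) = 0.5 I₀ · cos²(45°) = 0.25 I₀.
Need I₃/I₀ = 0.209, so cos²(θ − 73°) = 0.209 / 0.25 = 0.836.
θ − 73° = arccos(√0.836) = 23.9°, giving θ ≈ 73 + 23.9 = 96.9°.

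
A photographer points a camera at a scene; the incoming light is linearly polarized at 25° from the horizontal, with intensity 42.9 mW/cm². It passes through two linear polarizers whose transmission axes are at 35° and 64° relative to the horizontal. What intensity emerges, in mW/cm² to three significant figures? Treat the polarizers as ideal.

I₁ = 42.9 mW/cm² · cos²(10°) = 41.61 mW/cm².
I₂ = I₁ · cos²(29°) = 41.61 · 0.765 = 31.83 mW/cm².

I ≈ 31.8 mW/cm²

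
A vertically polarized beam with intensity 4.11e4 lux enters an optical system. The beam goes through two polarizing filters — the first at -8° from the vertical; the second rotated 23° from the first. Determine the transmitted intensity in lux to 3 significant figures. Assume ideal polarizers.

By Malus's law, I₁ = 4.11e4 lux · cos²(8°) = 4.03e+04 lux.
I₂ = I₁ · cos²(23°) = 4.03e+04 · 0.8473 = 3.415e+04 lux.

I ≈ 3.42e4 lux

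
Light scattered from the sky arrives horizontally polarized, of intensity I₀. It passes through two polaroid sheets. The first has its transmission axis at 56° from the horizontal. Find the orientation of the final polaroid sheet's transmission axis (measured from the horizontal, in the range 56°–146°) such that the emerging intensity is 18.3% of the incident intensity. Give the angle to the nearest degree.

I₁ = I₀ cos²(56° − 0°) = I₀ cos²(56°) = 0.3127 I₀.
Need I₂/I₀ = 0.183, so cos²(θ − 56°) = 0.183 / 0.3127 = 0.5852.
θ − 56° = arccos(√0.5852) = 40.1°, giving θ ≈ 56 + 40.1 = 96.1°.

θ ≈ 96°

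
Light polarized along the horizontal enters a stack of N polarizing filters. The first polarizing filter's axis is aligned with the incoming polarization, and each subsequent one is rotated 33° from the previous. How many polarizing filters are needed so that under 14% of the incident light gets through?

N = 7

First polarizer is aligned with the polarization: full transmission.
Each further stage multiplies by cos²(33°) = 0.7034.
After N polarizers: T = 0.7034^(N−1). Require T < 0.14 ⇒ N−1 > ln(0.14)/ln(0.7034) = 5.59, so N−1 ≥ 6 and N = 7.
Check: N=7 gives T = 0.1211 < 0.14; N=6 gives T = 0.1722.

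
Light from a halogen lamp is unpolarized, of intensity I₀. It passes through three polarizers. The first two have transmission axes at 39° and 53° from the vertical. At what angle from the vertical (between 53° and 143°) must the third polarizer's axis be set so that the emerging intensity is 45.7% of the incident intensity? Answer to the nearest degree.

Unpolarized light through the first polarizer → I₁ = ½ I₀, now polarized at 39°.
I₂ = I₁ cos²(53° − 39°) = 0.5 I₀ · cos²(14°) = 0.4707 I₀.
Need I₃/I₀ = 0.457, so cos²(θ − 53°) = 0.457 / 0.4707 = 0.9708.
θ − 53° = arccos(√0.9708) = 9.8°, giving θ ≈ 53 + 9.8 = 62.8°.

θ ≈ 63°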